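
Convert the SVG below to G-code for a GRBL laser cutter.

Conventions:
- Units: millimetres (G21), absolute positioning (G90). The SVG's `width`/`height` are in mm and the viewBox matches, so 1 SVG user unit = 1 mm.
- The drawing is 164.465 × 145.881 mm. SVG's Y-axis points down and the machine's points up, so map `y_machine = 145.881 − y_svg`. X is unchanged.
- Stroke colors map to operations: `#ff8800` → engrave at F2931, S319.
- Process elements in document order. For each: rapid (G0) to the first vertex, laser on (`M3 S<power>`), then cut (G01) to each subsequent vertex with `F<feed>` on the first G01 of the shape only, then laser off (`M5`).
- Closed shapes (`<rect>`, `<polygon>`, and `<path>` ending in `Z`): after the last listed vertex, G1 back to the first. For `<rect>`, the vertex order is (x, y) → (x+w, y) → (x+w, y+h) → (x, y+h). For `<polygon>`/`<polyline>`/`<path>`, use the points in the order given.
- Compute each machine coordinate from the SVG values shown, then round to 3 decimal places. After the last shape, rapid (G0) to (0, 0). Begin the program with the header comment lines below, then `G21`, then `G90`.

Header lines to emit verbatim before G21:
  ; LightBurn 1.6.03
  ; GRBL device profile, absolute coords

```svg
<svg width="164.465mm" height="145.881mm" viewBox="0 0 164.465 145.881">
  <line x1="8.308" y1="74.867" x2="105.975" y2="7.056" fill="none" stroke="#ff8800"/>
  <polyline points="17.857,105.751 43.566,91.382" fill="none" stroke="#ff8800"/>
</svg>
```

; LightBurn 1.6.03
; GRBL device profile, absolute coords
G21
G90
G0 X8.308 Y71.014
M3 S319
G01 X105.975 Y138.825 F2931
M5
G0 X17.857 Y40.130
M3 S319
G01 X43.566 Y54.499 F2931
M5
G0 X0.000 Y0.000

viewBox `0 0 164.465 145.881` with mm width/height → 1 unit = 1 mm. Flip: y_m = 145.881 − y_svg.

**Shape 1** — `<line>` line segment, stroke `#ff8800` → engrave (S319, F2931). Machine vertices: (8.308,71.014) → (105.975,138.825). Open path.

**Shape 2** — `<polyline>` line segment, stroke `#ff8800` → engrave (S319, F2931). Machine vertices: (17.857,40.130) → (43.566,54.499). Open path.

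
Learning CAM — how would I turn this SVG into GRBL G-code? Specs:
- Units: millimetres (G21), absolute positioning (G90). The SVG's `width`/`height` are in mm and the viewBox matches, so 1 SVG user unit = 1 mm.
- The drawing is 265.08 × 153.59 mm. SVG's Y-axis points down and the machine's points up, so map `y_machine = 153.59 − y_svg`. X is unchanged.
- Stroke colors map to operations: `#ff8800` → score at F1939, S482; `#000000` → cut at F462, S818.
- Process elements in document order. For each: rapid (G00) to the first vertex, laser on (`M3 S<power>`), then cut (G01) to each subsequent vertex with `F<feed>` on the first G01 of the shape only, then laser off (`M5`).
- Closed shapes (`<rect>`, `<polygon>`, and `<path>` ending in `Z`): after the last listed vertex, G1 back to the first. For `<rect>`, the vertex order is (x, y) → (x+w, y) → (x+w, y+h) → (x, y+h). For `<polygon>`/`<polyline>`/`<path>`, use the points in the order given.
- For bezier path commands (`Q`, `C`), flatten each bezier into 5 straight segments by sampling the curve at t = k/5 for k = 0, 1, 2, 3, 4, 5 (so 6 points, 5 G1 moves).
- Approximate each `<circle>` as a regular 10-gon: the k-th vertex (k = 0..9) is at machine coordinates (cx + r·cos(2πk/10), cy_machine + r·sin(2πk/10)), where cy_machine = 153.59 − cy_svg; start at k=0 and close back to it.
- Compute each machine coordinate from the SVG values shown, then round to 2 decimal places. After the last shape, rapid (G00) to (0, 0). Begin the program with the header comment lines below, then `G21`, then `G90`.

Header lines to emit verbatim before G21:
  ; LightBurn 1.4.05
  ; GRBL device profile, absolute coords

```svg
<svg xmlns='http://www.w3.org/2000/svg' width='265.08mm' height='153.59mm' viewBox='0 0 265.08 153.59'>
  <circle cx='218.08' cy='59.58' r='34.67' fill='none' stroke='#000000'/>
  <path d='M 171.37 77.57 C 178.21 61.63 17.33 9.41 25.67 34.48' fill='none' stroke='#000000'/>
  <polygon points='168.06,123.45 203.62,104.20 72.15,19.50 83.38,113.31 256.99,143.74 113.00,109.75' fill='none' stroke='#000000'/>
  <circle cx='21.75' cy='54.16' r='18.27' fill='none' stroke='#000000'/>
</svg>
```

viewBox `0 0 265.08 153.59` with mm width/height → 1 unit = 1 mm. Flip: y_m = 153.59 − y_svg.

**Shape 1** — `<circle>` circle, stroke `#000000` → cut (S818, F462). Machine vertices: (252.75,94.01) → (246.13,114.39) → (228.79,126.98) → (207.37,126.98) → (190.03,114.39) → (183.41,94.01) → (190.03,73.63) → (207.37,61.04) → (228.79,61.04) → (246.13,73.63) → (252.75,94.01). Closed: final G1 returns to the first vertex.

**Shape 2** — `<path>` cubic bezier, stroke `#000000` → cut (S818, F462). Control points (SVG): P0=(171.37,77.57), P1=(178.21,61.63), P2=(17.33,9.41), P3=(25.67,34.48); sampled at t=k/5. Machine vertices: (171.37,76.02) → (158.04,89.03) → (120.64,105.29) → (75.32,119.36) → (38.28,125.79) → (25.67,119.11). Open path.

**Shape 3** — `<polygon>` closed polygon, stroke `#000000` → cut (S818, F462). Machine vertices: (168.06,30.14) → (203.62,49.39) → (72.15,134.09) → (83.38,40.28) → (256.99,9.85) → (113.00,43.84) → (168.06,30.14). Closed: final G1 returns to the first vertex.

**Shape 4** — `<circle>` circle, stroke `#000000` → cut (S818, F462). Machine vertices: (40.02,99.43) → (36.53,110.17) → (27.40,116.81) → (16.10,116.81) → (6.97,110.17) → (3.48,99.43) → (6.97,88.69) → (16.10,82.05) → (27.40,82.05) → (36.53,88.69) → (40.02,99.43). Closed: final G1 returns to the first vertex.

; LightBurn 1.4.05
; GRBL device profile, absolute coords
G21
G90
G00 X252.75 Y94.01
M3 S818
G01 X246.13 Y114.39 F462
G01 X228.79 Y126.98
G01 X207.37 Y126.98
G01 X190.03 Y114.39
G01 X183.41 Y94.01
G01 X190.03 Y73.63
G01 X207.37 Y61.04
G01 X228.79 Y61.04
G01 X246.13 Y73.63
G01 X252.75 Y94.01
M5
G00 X171.37 Y76.02
M3 S818
G01 X158.04 Y89.03 F462
G01 X120.64 Y105.29
G01 X75.32 Y119.36
G01 X38.28 Y125.79
G01 X25.67 Y119.11
M5
G00 X168.06 Y30.14
M3 S818
G01 X203.62 Y49.39 F462
G01 X72.15 Y134.09
G01 X83.38 Y40.28
G01 X256.99 Y9.85
G01 X113.00 Y43.84
G01 X168.06 Y30.14
M5
G00 X40.02 Y99.43
M3 S818
G01 X36.53 Y110.17 F462
G01 X27.40 Y116.81
G01 X16.10 Y116.81
G01 X6.97 Y110.17
G01 X3.48 Y99.43
G01 X6.97 Y88.69
G01 X16.10 Y82.05
G01 X27.40 Y82.05
G01 X36.53 Y88.69
G01 X40.02 Y99.43
M5
G00 X0.00 Y0.00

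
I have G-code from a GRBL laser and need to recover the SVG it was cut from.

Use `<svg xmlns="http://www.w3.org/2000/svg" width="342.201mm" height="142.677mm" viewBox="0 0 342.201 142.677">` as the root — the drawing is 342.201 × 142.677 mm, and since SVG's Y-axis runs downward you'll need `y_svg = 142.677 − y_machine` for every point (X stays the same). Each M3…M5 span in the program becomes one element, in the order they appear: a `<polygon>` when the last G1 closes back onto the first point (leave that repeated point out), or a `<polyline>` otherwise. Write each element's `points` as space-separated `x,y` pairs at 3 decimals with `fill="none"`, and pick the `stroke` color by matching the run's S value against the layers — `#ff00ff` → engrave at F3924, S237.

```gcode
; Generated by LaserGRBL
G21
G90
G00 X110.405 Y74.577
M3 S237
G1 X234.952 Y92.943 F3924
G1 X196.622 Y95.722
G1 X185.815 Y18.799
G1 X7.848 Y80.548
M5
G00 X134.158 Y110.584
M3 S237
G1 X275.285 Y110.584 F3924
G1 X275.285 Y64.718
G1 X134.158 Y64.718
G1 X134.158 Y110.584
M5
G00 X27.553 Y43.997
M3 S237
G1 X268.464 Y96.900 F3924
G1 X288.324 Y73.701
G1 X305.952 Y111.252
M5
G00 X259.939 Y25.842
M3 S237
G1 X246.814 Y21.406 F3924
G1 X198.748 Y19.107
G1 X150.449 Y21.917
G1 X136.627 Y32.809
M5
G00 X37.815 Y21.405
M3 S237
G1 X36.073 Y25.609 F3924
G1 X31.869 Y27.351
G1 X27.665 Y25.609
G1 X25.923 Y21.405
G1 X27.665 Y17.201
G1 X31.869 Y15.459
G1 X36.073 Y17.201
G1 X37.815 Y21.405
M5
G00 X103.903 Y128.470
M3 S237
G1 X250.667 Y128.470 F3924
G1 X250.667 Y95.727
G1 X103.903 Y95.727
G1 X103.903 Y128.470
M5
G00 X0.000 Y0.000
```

<svg xmlns="http://www.w3.org/2000/svg" width="342.201mm" height="142.677mm" viewBox="0 0 342.201 142.677">
  <polyline points="110.405,68.100 234.952,49.734 196.622,46.955 185.815,123.878 7.848,62.129" fill="none" stroke="#ff00ff"/>
  <polygon points="134.158,32.093 275.285,32.093 275.285,77.959 134.158,77.959" fill="none" stroke="#ff00ff"/>
  <polyline points="27.553,98.680 268.464,45.777 288.324,68.976 305.952,31.425" fill="none" stroke="#ff00ff"/>
  <polyline points="259.939,116.835 246.814,121.271 198.748,123.570 150.449,120.760 136.627,109.868" fill="none" stroke="#ff00ff"/>
  <polygon points="37.815,121.272 36.073,117.068 31.869,115.326 27.665,117.068 25.923,121.272 27.665,125.476 31.869,127.218 36.073,125.476" fill="none" stroke="#ff00ff"/>
  <polygon points="103.903,14.207 250.667,14.207 250.667,46.950 103.903,46.950" fill="none" stroke="#ff00ff"/>
</svg>

Each laser-on run becomes one SVG element. Flip Y back into SVG space with y_svg = 142.677 − y_machine. Every run uses S237, so all elements get stroke `#ff00ff` (engrave).

Run 1: The run is open, so emit a `<polyline>` with points (Y-flipped): 110.405,68.100 234.952,49.734 196.622,46.955 185.815,123.878 7.848,62.129.

Run 2: The run returns to its start, so emit a `<polygon>` with points (Y-flipped): 134.158,32.093 275.285,32.093 275.285,77.959 134.158,77.959.

Run 3: The run is open, so emit a `<polyline>` with points (Y-flipped): 27.553,98.680 268.464,45.777 288.324,68.976 305.952,31.425.

Run 4: The run is open, so emit a `<polyline>` with points (Y-flipped): 259.939,116.835 246.814,121.271 198.748,123.570 150.449,120.760 136.627,109.868.

Run 5: The run returns to its start, so emit a `<polygon>` with points (Y-flipped): 37.815,121.272 36.073,117.068 31.869,115.326 27.665,117.068 25.923,121.272 27.665,125.476 31.869,127.218 36.073,125.476.

Run 6: The run returns to its start, so emit a `<polygon>` with points (Y-flipped): 103.903,14.207 250.667,14.207 250.667,46.950 103.903,46.950.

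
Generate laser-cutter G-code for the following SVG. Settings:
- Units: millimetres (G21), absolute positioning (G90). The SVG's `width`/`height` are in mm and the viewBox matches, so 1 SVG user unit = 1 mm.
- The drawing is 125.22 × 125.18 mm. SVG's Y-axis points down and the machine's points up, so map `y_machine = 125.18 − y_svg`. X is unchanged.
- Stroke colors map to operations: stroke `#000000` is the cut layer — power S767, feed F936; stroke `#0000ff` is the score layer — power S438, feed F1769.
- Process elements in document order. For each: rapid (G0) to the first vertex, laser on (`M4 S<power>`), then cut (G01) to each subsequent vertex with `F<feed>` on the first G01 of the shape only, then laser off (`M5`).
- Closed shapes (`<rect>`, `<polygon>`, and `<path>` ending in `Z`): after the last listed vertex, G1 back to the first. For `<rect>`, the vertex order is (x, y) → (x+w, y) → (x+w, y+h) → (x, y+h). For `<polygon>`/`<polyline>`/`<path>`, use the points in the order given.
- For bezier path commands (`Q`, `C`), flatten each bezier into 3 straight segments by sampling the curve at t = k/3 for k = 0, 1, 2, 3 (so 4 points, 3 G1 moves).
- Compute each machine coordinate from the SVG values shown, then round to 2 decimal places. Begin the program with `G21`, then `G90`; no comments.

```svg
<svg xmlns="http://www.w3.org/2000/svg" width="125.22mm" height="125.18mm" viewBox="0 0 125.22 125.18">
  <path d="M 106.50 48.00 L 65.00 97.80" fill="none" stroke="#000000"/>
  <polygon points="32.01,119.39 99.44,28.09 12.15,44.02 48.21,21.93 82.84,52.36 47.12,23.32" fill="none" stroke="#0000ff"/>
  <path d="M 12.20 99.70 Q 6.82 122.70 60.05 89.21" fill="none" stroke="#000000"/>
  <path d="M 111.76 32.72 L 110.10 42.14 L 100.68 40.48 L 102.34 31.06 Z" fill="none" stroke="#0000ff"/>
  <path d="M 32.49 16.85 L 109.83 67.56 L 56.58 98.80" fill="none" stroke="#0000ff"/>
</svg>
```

G21
G90
G0 X106.50 Y77.18
M4 S767
G01 X65.00 Y27.38 F936
M5
G0 X32.01 Y5.79
M4 S438
G01 X99.44 Y97.09 F1769
G01 X12.15 Y81.16
G01 X48.21 Y103.25
G01 X82.84 Y72.82
G01 X47.12 Y101.86
G01 X32.01 Y5.79
M5
G0 X12.20 Y25.48
M4 S767
G01 X15.13 Y16.42 F936
G01 X31.08 Y19.92
G01 X60.05 Y35.97
M5
G0 X111.76 Y92.46
M4 S438
G01 X110.10 Y83.04 F1769
G01 X100.68 Y84.70
G01 X102.34 Y94.12
G01 X111.76 Y92.46
M5
G0 X32.49 Y108.33
M4 S438
G01 X109.83 Y57.62 F1769
G01 X56.58 Y26.38
M5

1 u = 1 mm; y_m = 125.18 − y.

[1] `<path>` line segment, #000000→cut S767 F936: (106.50,77.18) → (65.00,27.38)

[2] `<polygon>` closed polygon, #0000ff→score S438 F1769: (32.01,5.79) → (99.44,97.09) → (12.15,81.16) → (48.21,103.25) → (82.84,72.82) → (47.12,101.86) → (32.01,5.79) (closed)

[3] `<path>` quadratic bezier, #000000→cut S767 F936: (12.20,25.48) → (15.13,16.42) → (31.08,19.92) → (60.05,35.97)

[4] `<path>` regular polygon, #0000ff→score S438 F1769: (111.76,92.46) → (110.10,83.04) → (100.68,84.70) → (102.34,94.12) → (111.76,92.46) (closed)

[5] `<path>` open polyline, #0000ff→score S438 F1769: (32.49,108.33) → (109.83,57.62) → (56.58,26.38)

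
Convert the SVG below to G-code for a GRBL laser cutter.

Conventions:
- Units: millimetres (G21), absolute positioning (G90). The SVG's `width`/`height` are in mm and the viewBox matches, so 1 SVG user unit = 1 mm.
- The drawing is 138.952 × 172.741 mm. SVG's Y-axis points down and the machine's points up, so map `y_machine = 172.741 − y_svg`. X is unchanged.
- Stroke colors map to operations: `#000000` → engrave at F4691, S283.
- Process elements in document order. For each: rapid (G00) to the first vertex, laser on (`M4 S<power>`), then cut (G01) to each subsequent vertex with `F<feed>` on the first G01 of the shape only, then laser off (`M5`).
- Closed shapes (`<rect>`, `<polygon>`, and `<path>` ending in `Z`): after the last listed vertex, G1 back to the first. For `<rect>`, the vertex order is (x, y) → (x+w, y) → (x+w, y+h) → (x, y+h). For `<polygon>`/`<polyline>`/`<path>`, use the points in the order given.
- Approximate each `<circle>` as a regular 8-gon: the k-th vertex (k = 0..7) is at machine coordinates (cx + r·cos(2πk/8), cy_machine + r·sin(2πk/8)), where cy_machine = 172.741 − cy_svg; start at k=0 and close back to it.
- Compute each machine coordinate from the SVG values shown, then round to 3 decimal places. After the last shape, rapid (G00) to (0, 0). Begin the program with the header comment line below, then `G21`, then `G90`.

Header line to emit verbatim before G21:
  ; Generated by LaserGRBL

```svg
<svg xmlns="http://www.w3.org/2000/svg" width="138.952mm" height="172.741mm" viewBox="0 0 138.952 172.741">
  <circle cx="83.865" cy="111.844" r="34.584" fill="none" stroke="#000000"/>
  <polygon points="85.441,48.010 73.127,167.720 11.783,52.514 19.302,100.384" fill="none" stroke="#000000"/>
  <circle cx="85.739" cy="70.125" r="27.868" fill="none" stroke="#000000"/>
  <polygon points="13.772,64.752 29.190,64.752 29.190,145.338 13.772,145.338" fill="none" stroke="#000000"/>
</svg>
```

Since the viewBox matches the mm dimensions, user units are millimetres directly. The only transform is the Y-flip y_m = 172.741 − y_svg.

Shape 1 is a circle drawn with `<circle>`. Its stroke #000000 means engrave at S283, F4691. After flipping Y the toolpath is (118.449,60.897) → (108.320,85.352) → (83.865,95.481) → (59.410,85.352) → (49.281,60.897) → (59.410,36.442) → (83.865,26.313) → (108.320,36.442) → (118.449,60.897), returning to the start.

Shape 2 is a closed polygon drawn with `<polygon>`. Its stroke #000000 means engrave at S283, F4691. After flipping Y the toolpath is (85.441,124.731) → (73.127,5.021) → (11.783,120.227) → (19.302,72.357) → (85.441,124.731), returning to the start.

Shape 3 is a circle drawn with `<circle>`. Its stroke #000000 means engrave at S283, F4691. After flipping Y the toolpath is (113.607,102.616) → (105.445,122.322) → (85.739,130.484) → (66.033,122.322) → (57.871,102.616) → (66.033,82.910) → (85.739,74.748) → (105.445,82.910) → (113.607,102.616), returning to the start.

Shape 4 is a rectangle drawn with `<polygon>`. Its stroke #000000 means engrave at S283, F4691. After flipping Y the toolpath is (13.772,107.989) → (29.190,107.989) → (29.190,27.403) → (13.772,27.403) → (13.772,107.989), returning to the start.

; Generated by LaserGRBL
G21
G90
G00 X118.449 Y60.897
M4 S283
G01 X108.320 Y85.352 F4691
G01 X83.865 Y95.481
G01 X59.410 Y85.352
G01 X49.281 Y60.897
G01 X59.410 Y36.442
G01 X83.865 Y26.313
G01 X108.320 Y36.442
G01 X118.449 Y60.897
M5
G00 X85.441 Y124.731
M4 S283
G01 X73.127 Y5.021 F4691
G01 X11.783 Y120.227
G01 X19.302 Y72.357
G01 X85.441 Y124.731
M5
G00 X113.607 Y102.616
M4 S283
G01 X105.445 Y122.322 F4691
G01 X85.739 Y130.484
G01 X66.033 Y122.322
G01 X57.871 Y102.616
G01 X66.033 Y82.910
G01 X85.739 Y74.748
G01 X105.445 Y82.910
G01 X113.607 Y102.616
M5
G00 X13.772 Y107.989
M4 S283
G01 X29.190 Y107.989 F4691
G01 X29.190 Y27.403
G01 X13.772 Y27.403
G01 X13.772 Y107.989
M5
G00 X0.000 Y0.000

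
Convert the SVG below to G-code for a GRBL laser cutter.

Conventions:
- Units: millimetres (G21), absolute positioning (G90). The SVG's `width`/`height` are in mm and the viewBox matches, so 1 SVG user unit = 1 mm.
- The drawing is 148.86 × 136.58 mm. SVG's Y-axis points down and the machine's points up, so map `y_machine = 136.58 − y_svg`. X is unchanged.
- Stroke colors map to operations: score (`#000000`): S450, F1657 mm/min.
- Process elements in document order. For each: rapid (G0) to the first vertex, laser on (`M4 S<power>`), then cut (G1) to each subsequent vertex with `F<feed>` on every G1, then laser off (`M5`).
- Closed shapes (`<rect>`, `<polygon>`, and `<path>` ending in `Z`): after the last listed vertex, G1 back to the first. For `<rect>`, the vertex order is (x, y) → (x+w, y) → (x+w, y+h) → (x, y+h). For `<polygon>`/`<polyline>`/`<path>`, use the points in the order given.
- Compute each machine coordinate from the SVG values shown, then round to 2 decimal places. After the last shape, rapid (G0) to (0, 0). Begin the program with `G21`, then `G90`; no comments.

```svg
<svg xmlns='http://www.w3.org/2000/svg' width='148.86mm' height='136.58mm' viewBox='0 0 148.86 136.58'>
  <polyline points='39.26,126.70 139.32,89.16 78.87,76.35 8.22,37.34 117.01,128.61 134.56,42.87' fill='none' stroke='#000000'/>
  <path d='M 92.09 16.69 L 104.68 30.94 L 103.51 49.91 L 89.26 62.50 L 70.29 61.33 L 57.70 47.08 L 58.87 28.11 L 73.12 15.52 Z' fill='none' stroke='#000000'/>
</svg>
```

G21
G90
G0 X39.26 Y9.88
M4 S450
G1 X139.32 Y47.42 F1657
G1 X78.87 Y60.23 F1657
G1 X8.22 Y99.24 F1657
G1 X117.01 Y7.97 F1657
G1 X134.56 Y93.71 F1657
M5
G0 X92.09 Y119.89
M4 S450
G1 X104.68 Y105.64 F1657
G1 X103.51 Y86.67 F1657
G1 X89.26 Y74.08 F1657
G1 X70.29 Y75.25 F1657
G1 X57.70 Y89.50 F1657
G1 X58.87 Y108.47 F1657
G1 X73.12 Y121.06 F1657
G1 X92.09 Y119.89 F1657
M5
G0 X0.00 Y0.00

1 u = 1 mm; y_m = 136.58 − y.

[1] `<polyline>` open polyline, #000000→score S450 F1657: (39.26,9.88) → (139.32,47.42) → (78.87,60.23) → (8.22,99.24) → (117.01,7.97) → (134.56,93.71)

[2] `<path>` regular polygon, #000000→score S450 F1657: (92.09,119.89) → (104.68,105.64) → (103.51,86.67) → (89.26,74.08) → (70.29,75.25) → (57.70,89.50) → (58.87,108.47) → (73.12,121.06) → (92.09,119.89) (closed)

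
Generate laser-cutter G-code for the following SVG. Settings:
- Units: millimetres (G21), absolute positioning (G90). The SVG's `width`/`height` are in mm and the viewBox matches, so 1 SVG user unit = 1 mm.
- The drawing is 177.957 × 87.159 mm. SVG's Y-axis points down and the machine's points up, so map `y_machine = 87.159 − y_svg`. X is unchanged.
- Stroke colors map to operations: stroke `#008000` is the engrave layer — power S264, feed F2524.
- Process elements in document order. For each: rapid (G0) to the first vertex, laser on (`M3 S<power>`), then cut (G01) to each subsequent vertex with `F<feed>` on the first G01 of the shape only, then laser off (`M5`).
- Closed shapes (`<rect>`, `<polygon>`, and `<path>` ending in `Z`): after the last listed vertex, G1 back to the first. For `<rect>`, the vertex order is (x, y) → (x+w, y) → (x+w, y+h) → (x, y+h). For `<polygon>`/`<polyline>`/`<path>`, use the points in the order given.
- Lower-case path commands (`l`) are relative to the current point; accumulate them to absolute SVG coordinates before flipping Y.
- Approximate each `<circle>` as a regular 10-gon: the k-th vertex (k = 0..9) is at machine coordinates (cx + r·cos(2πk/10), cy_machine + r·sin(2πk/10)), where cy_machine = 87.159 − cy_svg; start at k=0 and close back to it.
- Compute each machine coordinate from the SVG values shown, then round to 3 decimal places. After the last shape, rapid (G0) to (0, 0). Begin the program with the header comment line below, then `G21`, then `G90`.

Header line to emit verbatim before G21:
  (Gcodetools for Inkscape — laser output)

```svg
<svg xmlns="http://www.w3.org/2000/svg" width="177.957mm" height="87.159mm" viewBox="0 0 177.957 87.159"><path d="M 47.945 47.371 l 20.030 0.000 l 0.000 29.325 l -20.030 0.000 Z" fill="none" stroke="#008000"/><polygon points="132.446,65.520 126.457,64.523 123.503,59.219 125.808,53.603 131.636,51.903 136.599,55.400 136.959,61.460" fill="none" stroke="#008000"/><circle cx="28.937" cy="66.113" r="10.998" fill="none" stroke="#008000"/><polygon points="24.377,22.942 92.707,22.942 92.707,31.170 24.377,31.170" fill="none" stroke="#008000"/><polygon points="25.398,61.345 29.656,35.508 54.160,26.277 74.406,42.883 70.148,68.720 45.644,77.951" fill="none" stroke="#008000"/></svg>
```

(Gcodetools for Inkscape — laser output)
G21
G90
G0 X47.945 Y39.788
M3 S264
G01 X67.975 Y39.788 F2524
G01 X67.975 Y10.463
G01 X47.945 Y10.463
G01 X47.945 Y39.788
M5
G0 X132.446 Y21.639
M3 S264
G01 X126.457 Y22.636 F2524
G01 X123.503 Y27.940
G01 X125.808 Y33.556
G01 X131.636 Y35.256
G01 X136.599 Y31.759
G01 X136.959 Y25.699
G01 X132.446 Y21.639
M5
G0 X39.935 Y21.046
M3 S264
G01 X37.835 Y27.510 F2524
G01 X32.336 Y31.506
G01 X25.538 Y31.506
G01 X20.039 Y27.510
G01 X17.939 Y21.046
G01 X20.039 Y14.582
G01 X25.538 Y10.586
G01 X32.336 Y10.586
G01 X37.835 Y14.582
G01 X39.935 Y21.046
M5
G0 X24.377 Y64.217
M3 S264
G01 X92.707 Y64.217 F2524
G01 X92.707 Y55.989
G01 X24.377 Y55.989
G01 X24.377 Y64.217
M5
G0 X25.398 Y25.814
M3 S264
G01 X29.656 Y51.651 F2524
G01 X54.160 Y60.882
G01 X74.406 Y44.276
G01 X70.148 Y18.439
G01 X45.644 Y9.208
G01 X25.398 Y25.814
M5
G0 X0.000 Y0.000

Since the viewBox matches the mm dimensions, user units are millimetres directly. The only transform is the Y-flip y_m = 87.159 − y_svg.

Shape 1 is a rectangle drawn with `<path>`. Its stroke #008000 means engrave at S264, F2524. After flipping Y the toolpath is (47.945,39.788) → (67.975,39.788) → (67.975,10.463) → (47.945,10.463) → (47.945,39.788), returning to the start.

Shape 2 is a regular polygon drawn with `<polygon>`. Its stroke #008000 means engrave at S264, F2524. After flipping Y the toolpath is (132.446,21.639) → (126.457,22.636) → (123.503,27.940) → (125.808,33.556) → (131.636,35.256) → (136.599,31.759) → (136.959,25.699) → (132.446,21.639), returning to the start.

Shape 3 is a circle drawn with `<circle>`. Its stroke #008000 means engrave at S264, F2524. After flipping Y the toolpath is (39.935,21.046) → (37.835,27.510) → (32.336,31.506) → (25.538,31.506) → (20.039,27.510) → (17.939,21.046) → (20.039,14.582) → (25.538,10.586) → (32.336,10.586) → (37.835,14.582) → (39.935,21.046), returning to the start.

Shape 4 is a rectangle drawn with `<polygon>`. Its stroke #008000 means engrave at S264, F2524. After flipping Y the toolpath is (24.377,64.217) → (92.707,64.217) → (92.707,55.989) → (24.377,55.989) → (24.377,64.217), returning to the start.

Shape 5 is a regular polygon drawn with `<polygon>`. Its stroke #008000 means engrave at S264, F2524. After flipping Y the toolpath is (25.398,25.814) → (29.656,51.651) → (54.160,60.882) → (74.406,44.276) → (70.148,18.439) → (45.644,9.208) → (25.398,25.814), returning to the start.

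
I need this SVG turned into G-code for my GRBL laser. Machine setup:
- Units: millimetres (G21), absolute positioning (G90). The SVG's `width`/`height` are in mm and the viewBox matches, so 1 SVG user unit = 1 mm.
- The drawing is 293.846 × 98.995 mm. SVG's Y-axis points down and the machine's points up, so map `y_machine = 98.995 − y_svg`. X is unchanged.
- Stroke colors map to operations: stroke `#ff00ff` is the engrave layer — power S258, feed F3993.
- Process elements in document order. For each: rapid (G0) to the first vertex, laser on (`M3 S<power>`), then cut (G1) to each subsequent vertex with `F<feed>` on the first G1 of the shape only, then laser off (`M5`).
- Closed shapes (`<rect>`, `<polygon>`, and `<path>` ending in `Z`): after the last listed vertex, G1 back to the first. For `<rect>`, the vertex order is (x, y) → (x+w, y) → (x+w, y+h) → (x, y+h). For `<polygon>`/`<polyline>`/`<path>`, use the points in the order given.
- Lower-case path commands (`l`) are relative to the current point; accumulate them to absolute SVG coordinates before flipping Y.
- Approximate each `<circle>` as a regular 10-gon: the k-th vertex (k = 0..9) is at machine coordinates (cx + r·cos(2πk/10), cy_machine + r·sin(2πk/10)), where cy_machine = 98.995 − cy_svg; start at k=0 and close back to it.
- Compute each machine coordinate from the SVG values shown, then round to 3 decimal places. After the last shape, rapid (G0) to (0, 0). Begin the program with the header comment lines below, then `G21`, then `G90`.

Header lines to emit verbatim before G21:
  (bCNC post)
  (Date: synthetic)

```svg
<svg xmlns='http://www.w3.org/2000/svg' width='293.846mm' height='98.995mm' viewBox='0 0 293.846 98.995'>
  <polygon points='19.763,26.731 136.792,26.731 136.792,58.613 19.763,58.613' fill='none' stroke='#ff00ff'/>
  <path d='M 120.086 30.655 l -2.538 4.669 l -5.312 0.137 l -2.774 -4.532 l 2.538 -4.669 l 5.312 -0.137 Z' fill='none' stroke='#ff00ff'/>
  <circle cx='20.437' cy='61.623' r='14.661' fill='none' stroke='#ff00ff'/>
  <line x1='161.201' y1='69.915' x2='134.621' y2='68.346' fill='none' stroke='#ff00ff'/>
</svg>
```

(bCNC post)
(Date: synthetic)
G21
G90
G0 X19.763 Y72.264
M3 S258
G1 X136.792 Y72.264 F3993
G1 X136.792 Y40.382
G1 X19.763 Y40.382
G1 X19.763 Y72.264
M5
G0 X120.086 Y68.340
M3 S258
G1 X117.548 Y63.671 F3993
G1 X112.236 Y63.534
G1 X109.462 Y68.066
G1 X112.000 Y72.735
G1 X117.312 Y72.872
G1 X120.086 Y68.340
M5
G0 X35.098 Y37.372
M3 S258
G1 X32.298 Y45.990 F3993
G1 X24.967 Y51.315
G1 X15.907 Y51.315
G1 X8.576 Y45.990
G1 X5.776 Y37.372
G1 X8.576 Y28.754
G1 X15.907 Y23.429
G1 X24.967 Y23.429
G1 X32.298 Y28.754
G1 X35.098 Y37.372
M5
G0 X161.201 Y29.080
M3 S258
G1 X134.621 Y30.649 F3993
M5
G0 X0.000 Y0.000

viewBox `0 0 293.846 98.995` with mm width/height → 1 unit = 1 mm. Flip: y_m = 98.995 − y_svg.

**Shape 1** — `<polygon>` rectangle, stroke `#ff00ff` → engrave (S258, F3993). Machine vertices: (19.763,72.264) → (136.792,72.264) → (136.792,40.382) → (19.763,40.382) → (19.763,72.264). Closed: final G1 returns to the first vertex.

**Shape 2** — `<path>` regular polygon, stroke `#ff00ff` → engrave (S258, F3993). Machine vertices: (120.086,68.340) → (117.548,63.671) → (112.236,63.534) → (109.462,68.066) → (112.000,72.735) → (117.312,72.872) → (120.086,68.340). Closed: final G1 returns to the first vertex.

**Shape 3** — `<circle>` circle, stroke `#ff00ff` → engrave (S258, F3993). Machine vertices: (35.098,37.372) → (32.298,45.990) → (24.967,51.315) → (15.907,51.315) → (8.576,45.990) → (5.776,37.372) → (8.576,28.754) → (15.907,23.429) → (24.967,23.429) → (32.298,28.754) → (35.098,37.372). Closed: final G1 returns to the first vertex.

**Shape 4** — `<line>` line segment, stroke `#ff00ff` → engrave (S258, F3993). Machine vertices: (161.201,29.080) → (134.621,30.649). Open path.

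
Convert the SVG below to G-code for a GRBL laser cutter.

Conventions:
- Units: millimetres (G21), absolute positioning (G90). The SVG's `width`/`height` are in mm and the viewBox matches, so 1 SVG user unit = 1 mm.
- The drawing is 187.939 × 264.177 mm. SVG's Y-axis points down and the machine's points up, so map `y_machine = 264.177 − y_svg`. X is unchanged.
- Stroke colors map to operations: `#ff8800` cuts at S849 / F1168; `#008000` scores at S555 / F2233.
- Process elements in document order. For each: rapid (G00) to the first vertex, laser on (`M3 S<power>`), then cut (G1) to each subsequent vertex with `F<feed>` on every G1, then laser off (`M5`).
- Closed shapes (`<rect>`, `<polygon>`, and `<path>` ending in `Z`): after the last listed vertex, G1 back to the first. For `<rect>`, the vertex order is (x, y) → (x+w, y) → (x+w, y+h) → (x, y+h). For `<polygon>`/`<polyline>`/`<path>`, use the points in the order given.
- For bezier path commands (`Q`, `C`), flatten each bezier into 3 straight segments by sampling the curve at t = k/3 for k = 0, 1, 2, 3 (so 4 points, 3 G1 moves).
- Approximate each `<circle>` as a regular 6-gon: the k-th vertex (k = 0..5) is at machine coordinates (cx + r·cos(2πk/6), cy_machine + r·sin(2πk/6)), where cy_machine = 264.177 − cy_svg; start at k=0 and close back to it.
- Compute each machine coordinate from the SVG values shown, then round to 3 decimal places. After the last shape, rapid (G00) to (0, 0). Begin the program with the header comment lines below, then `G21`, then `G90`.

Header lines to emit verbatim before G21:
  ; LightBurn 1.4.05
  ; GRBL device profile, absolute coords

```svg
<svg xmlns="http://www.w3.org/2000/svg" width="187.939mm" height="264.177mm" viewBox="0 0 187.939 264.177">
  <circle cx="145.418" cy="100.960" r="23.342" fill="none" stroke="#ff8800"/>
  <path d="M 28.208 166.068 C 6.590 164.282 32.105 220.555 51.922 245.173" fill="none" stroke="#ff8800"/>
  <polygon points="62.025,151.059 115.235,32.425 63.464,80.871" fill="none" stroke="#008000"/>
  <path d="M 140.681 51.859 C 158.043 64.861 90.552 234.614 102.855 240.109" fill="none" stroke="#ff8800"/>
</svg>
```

Since the viewBox matches the mm dimensions, user units are millimetres directly. The only transform is the Y-flip y_m = 264.177 − y_svg.

Shape 1 is a circle drawn with `<circle>`. Its stroke #ff8800 means cut at S849, F1168. After flipping Y the toolpath is (168.760,163.217) → (157.089,183.432) → (133.747,183.432) → (122.076,163.217) → (133.747,143.002) → (157.089,143.002) → (168.760,163.217), returning to the start.

Shape 2 is a cubic bezier drawn with `<path>`. Its stroke #ff8800 means cut at S849, F1168. After flipping Y the toolpath is (28.208,98.109) → (20.344,83.865) → (32.162,50.851) → (51.922,19.004).

Shape 3 is a closed polygon drawn with `<polygon>`. Its stroke #008000 means score at S555, F2233. After flipping Y the toolpath is (62.025,113.118) → (115.235,231.752) → (63.464,183.306) → (62.025,113.118), returning to the start.

Shape 4 is a cubic bezier drawn with `<path>`. Its stroke #ff8800 means cut at S849, F1168. After flipping Y the toolpath is (140.681,212.318) → (135.857,158.955) → (111.052,72.426) → (102.855,24.068).

; LightBurn 1.4.05
; GRBL device profile, absolute coords
G21
G90
G00 X168.760 Y163.217
M3 S849
G1 X157.089 Y183.432 F1168
G1 X133.747 Y183.432 F1168
G1 X122.076 Y163.217 F1168
G1 X133.747 Y143.002 F1168
G1 X157.089 Y143.002 F1168
G1 X168.760 Y163.217 F1168
M5
G00 X28.208 Y98.109
M3 S849
G1 X20.344 Y83.865 F1168
G1 X32.162 Y50.851 F1168
G1 X51.922 Y19.004 F1168
M5
G00 X62.025 Y113.118
M3 S555
G1 X115.235 Y231.752 F2233
G1 X63.464 Y183.306 F2233
G1 X62.025 Y113.118 F2233
M5
G00 X140.681 Y212.318
M3 S849
G1 X135.857 Y158.955 F1168
G1 X111.052 Y72.426 F1168
G1 X102.855 Y24.068 F1168
M5
G00 X0.000 Y0.000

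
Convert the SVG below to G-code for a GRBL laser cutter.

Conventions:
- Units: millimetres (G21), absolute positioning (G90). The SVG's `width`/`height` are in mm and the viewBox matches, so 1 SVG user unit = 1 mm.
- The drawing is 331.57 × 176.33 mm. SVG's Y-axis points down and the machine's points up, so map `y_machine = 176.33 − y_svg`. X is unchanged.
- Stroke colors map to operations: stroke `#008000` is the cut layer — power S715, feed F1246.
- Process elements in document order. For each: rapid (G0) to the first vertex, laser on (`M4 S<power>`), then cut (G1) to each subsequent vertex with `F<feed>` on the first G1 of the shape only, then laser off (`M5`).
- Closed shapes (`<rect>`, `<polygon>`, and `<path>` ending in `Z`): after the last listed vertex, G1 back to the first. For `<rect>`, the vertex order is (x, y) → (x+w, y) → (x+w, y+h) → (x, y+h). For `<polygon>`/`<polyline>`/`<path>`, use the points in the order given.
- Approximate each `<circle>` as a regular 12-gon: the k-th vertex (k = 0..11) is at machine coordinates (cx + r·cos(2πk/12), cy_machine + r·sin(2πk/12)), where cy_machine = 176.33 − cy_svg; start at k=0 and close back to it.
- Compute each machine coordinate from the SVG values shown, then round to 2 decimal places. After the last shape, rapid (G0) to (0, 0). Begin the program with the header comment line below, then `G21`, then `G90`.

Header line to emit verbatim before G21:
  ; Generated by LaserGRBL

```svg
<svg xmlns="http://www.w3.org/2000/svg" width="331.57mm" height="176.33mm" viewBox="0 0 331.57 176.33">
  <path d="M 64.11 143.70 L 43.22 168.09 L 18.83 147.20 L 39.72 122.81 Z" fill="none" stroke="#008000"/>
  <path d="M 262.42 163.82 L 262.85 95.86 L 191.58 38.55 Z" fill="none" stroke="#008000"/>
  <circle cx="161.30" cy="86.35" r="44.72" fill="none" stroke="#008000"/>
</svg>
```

1 u = 1 mm; y_m = 176.33 − y.

[1] `<path>` regular polygon, #008000→cut S715 F1246: (64.11,32.63) → (43.22,8.24) → (18.83,29.13) → (39.72,53.52) → (64.11,32.63) (closed)

[2] `<path>` closed polygon, #008000→cut S715 F1246: (262.42,12.51) → (262.85,80.47) → (191.58,137.78) → (262.42,12.51) (closed)

[3] `<circle>` circle, #008000→cut S715 F1246: (206.02,89.98) → (200.03,112.34) → (183.66,128.71) → (161.30,134.70) → (138.94,128.71) → (122.57,112.34) → (116.58,89.98) → (122.57,67.62) → (138.94,51.25) → (161.30,45.26) → (183.66,51.25) → (200.03,67.62) → (206.02,89.98) (closed)

; Generated by LaserGRBL
G21
G90
G0 X64.11 Y32.63
M4 S715
G1 X43.22 Y8.24 F1246
G1 X18.83 Y29.13
G1 X39.72 Y53.52
G1 X64.11 Y32.63
M5
G0 X262.42 Y12.51
M4 S715
G1 X262.85 Y80.47 F1246
G1 X191.58 Y137.78
G1 X262.42 Y12.51
M5
G0 X206.02 Y89.98
M4 S715
G1 X200.03 Y112.34 F1246
G1 X183.66 Y128.71
G1 X161.30 Y134.70
G1 X138.94 Y128.71
G1 X122.57 Y112.34
G1 X116.58 Y89.98
G1 X122.57 Y67.62
G1 X138.94 Y51.25
G1 X161.30 Y45.26
G1 X183.66 Y51.25
G1 X200.03 Y67.62
G1 X206.02 Y89.98
M5
G0 X0.00 Y0.00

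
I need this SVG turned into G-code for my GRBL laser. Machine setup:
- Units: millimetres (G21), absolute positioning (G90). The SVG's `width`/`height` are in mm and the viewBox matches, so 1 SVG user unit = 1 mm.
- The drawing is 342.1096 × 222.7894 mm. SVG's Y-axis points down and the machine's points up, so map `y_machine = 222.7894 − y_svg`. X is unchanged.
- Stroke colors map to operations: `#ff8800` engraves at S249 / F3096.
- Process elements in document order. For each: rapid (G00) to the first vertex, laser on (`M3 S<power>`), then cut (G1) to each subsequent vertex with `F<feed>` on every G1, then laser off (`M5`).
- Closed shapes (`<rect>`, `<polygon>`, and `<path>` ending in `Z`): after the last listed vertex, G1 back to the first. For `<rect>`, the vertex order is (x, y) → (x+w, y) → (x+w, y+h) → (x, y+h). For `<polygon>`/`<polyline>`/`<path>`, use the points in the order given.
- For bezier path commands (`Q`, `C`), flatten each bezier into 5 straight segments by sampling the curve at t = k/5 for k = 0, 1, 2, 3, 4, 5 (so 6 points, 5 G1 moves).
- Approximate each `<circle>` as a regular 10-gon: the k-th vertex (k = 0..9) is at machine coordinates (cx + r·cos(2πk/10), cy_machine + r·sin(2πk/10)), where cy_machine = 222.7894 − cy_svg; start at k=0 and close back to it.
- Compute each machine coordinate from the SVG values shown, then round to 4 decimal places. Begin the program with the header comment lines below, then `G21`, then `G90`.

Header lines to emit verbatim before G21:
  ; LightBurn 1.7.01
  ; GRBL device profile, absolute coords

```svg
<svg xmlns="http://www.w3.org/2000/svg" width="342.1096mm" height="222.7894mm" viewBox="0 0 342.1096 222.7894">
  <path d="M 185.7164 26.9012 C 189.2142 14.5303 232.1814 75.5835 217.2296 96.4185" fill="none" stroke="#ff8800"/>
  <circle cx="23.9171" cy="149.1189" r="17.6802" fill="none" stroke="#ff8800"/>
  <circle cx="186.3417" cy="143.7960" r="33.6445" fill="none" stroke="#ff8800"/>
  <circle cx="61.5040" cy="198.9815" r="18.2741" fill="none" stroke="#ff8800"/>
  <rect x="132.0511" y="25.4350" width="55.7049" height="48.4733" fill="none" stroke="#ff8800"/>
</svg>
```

viewBox `0 0 342.1096 222.7894` with mm width/height → 1 unit = 1 mm. Flip: y_m = 222.7894 − y_svg.

**Shape 1** — `<path>` cubic bezier, stroke `#ff8800` → engrave (S249, F3096). Control points (SVG): P0=(185.7164,26.9012), P1=(189.2142,14.5303), P2=(232.1814,75.5835), P3=(217.2296,96.4185); sampled at t=k/5. Machine vertices: (185.7164,195.8882) → (191.7723,195.4090) → (202.6262,182.7628) → (213.6035,163.4045) → (220.0295,142.7889) → (217.2296,126.3709). Open path.

**Shape 2** — `<circle>` circle, stroke `#ff8800` → engrave (S249, F3096). Machine vertices: (41.5973,73.6705) → (38.2207,84.0627) → (29.3806,90.4854) → (18.4536,90.4854) → (9.6135,84.0627) → (6.2369,73.6705) → (9.6135,63.2783) → (18.4536,56.8556) → (29.3806,56.8556) → (38.2207,63.2783) → (41.5973,73.6705). Closed: final G1 returns to the first vertex.

**Shape 3** — `<circle>` circle, stroke `#ff8800` → engrave (S249, F3096). Machine vertices: (219.9862,78.9934) → (213.5607,98.7691) → (196.7384,110.9912) → (175.9450,110.9912) → (159.1227,98.7691) → (152.6972,78.9934) → (159.1227,59.2177) → (175.9450,46.9956) → (196.7384,46.9956) → (213.5607,59.2177) → (219.9862,78.9934). Closed: final G1 returns to the first vertex.

**Shape 4** — `<circle>` circle, stroke `#ff8800` → engrave (S249, F3096). Machine vertices: (79.7781,23.8079) → (76.2881,34.5491) → (67.1510,41.1876) → (55.8570,41.1876) → (46.7199,34.5491) → (43.2299,23.8079) → (46.7199,13.0667) → (55.8570,6.4282) → (67.1510,6.4282) → (76.2881,13.0667) → (79.7781,23.8079). Closed: final G1 returns to the first vertex.

**Shape 5** — `<rect>` rectangle, stroke `#ff8800` → engrave (S249, F3096). Machine vertices: (132.0511,197.3544) → (187.7560,197.3544) → (187.7560,148.8811) → (132.0511,148.8811) → (132.0511,197.3544). Closed: final G1 returns to the first vertex.

; LightBurn 1.7.01
; GRBL device profile, absolute coords
G21
G90
G00 X185.7164 Y195.8882
M3 S249
G1 X191.7723 Y195.4090 F3096
G1 X202.6262 Y182.7628 F3096
G1 X213.6035 Y163.4045 F3096
G1 X220.0295 Y142.7889 F3096
G1 X217.2296 Y126.3709 F3096
M5
G00 X41.5973 Y73.6705
M3 S249
G1 X38.2207 Y84.0627 F3096
G1 X29.3806 Y90.4854 F3096
G1 X18.4536 Y90.4854 F3096
G1 X9.6135 Y84.0627 F3096
G1 X6.2369 Y73.6705 F3096
G1 X9.6135 Y63.2783 F3096
G1 X18.4536 Y56.8556 F3096
G1 X29.3806 Y56.8556 F3096
G1 X38.2207 Y63.2783 F3096
G1 X41.5973 Y73.6705 F3096
M5
G00 X219.9862 Y78.9934
M3 S249
G1 X213.5607 Y98.7691 F3096
G1 X196.7384 Y110.9912 F3096
G1 X175.9450 Y110.9912 F3096
G1 X159.1227 Y98.7691 F3096
G1 X152.6972 Y78.9934 F3096
G1 X159.1227 Y59.2177 F3096
G1 X175.9450 Y46.9956 F3096
G1 X196.7384 Y46.9956 F3096
G1 X213.5607 Y59.2177 F3096
G1 X219.9862 Y78.9934 F3096
M5
G00 X79.7781 Y23.8079
M3 S249
G1 X76.2881 Y34.5491 F3096
G1 X67.1510 Y41.1876 F3096
G1 X55.8570 Y41.1876 F3096
G1 X46.7199 Y34.5491 F3096
G1 X43.2299 Y23.8079 F3096
G1 X46.7199 Y13.0667 F3096
G1 X55.8570 Y6.4282 F3096
G1 X67.1510 Y6.4282 F3096
G1 X76.2881 Y13.0667 F3096
G1 X79.7781 Y23.8079 F3096
M5
G00 X132.0511 Y197.3544
M3 S249
G1 X187.7560 Y197.3544 F3096
G1 X187.7560 Y148.8811 F3096
G1 X132.0511 Y148.8811 F3096
G1 X132.0511 Y197.3544 F3096
M5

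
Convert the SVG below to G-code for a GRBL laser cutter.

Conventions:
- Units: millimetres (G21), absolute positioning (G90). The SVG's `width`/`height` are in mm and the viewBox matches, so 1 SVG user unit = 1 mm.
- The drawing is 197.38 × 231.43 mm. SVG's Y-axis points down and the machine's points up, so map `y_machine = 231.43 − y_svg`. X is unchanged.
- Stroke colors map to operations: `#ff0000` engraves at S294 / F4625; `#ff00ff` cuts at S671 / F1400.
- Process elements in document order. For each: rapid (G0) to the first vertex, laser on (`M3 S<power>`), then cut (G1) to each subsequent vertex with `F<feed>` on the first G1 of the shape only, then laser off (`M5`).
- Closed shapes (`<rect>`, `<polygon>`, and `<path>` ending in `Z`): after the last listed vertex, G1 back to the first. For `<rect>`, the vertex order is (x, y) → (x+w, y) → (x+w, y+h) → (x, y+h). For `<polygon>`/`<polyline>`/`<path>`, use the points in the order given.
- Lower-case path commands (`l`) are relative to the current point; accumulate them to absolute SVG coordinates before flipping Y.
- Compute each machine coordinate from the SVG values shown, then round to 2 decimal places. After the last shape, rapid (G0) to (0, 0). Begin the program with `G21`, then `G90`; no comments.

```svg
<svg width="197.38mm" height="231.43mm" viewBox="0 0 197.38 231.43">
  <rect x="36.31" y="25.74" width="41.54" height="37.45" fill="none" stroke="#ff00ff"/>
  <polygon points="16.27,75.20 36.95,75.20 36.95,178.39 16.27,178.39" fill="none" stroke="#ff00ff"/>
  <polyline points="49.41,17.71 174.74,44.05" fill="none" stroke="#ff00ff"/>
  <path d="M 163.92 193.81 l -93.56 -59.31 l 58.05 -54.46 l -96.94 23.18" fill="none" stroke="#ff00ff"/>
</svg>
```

viewBox `0 0 197.38 231.43` with mm width/height → 1 unit = 1 mm. Flip: y_m = 231.43 − y_svg.

**Shape 1** — `<rect>` rectangle, stroke `#ff00ff` → cut (S671, F1400). Machine vertices: (36.31,205.69) → (77.85,205.69) → (77.85,168.24) → (36.31,168.24) → (36.31,205.69). Closed: final G1 returns to the first vertex.

**Shape 2** — `<polygon>` rectangle, stroke `#ff00ff` → cut (S671, F1400). Machine vertices: (16.27,156.23) → (36.95,156.23) → (36.95,53.04) → (16.27,53.04) → (16.27,156.23). Closed: final G1 returns to the first vertex.

**Shape 3** — `<polyline>` line segment, stroke `#ff00ff` → cut (S671, F1400). Machine vertices: (49.41,213.72) → (174.74,187.38). Open path.

**Shape 4** — `<path>` open polyline, stroke `#ff00ff` → cut (S671, F1400). Machine vertices: (163.92,37.62) → (70.36,96.93) → (128.41,151.39) → (31.47,128.21). Open path.

G21
G90
G0 X36.31 Y205.69
M3 S671
G1 X77.85 Y205.69 F1400
G1 X77.85 Y168.24
G1 X36.31 Y168.24
G1 X36.31 Y205.69
M5
G0 X16.27 Y156.23
M3 S671
G1 X36.95 Y156.23 F1400
G1 X36.95 Y53.04
G1 X16.27 Y53.04
G1 X16.27 Y156.23
M5
G0 X49.41 Y213.72
M3 S671
G1 X174.74 Y187.38 F1400
M5
G0 X163.92 Y37.62
M3 S671
G1 X70.36 Y96.93 F1400
G1 X128.41 Y151.39
G1 X31.47 Y128.21
M5
G0 X0.00 Y0.00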